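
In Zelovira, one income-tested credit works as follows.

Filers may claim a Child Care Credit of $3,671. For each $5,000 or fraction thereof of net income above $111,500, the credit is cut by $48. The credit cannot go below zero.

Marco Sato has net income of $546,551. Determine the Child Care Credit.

$0

Child Care Credit: income exceeds $111,500 by $435,051 → 88 increments × $48 = $4,224 ≥ base, so the credit is $0.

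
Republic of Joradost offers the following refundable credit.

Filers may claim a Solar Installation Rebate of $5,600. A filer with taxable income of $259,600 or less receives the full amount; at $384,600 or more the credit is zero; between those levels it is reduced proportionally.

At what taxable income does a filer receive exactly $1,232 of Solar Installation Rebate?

$1,232 is 1,232/5,600 of the full $5,600, so 4,368/5,600 of the $125,000 range has been used: income = $259,600 + $125,000 × 4,368/5,600 = $357,100.

$357,100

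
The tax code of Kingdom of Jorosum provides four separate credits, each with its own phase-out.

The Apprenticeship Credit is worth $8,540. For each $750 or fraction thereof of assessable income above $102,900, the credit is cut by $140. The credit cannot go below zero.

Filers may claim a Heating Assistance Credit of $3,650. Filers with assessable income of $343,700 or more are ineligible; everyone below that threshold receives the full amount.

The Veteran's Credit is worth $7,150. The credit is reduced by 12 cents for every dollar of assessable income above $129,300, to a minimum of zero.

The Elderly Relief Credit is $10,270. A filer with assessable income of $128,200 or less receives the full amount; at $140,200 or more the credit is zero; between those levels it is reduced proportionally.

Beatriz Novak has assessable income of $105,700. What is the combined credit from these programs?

Apprenticeship Credit: income exceeds $102,900 by $2,800, which is 4 full-or-partial $750 increments; reduction = 4 × $140 = $560, leaving $7,980.
Heating Assistance Credit: $105,700 is below the $343,700 cutoff, so the full $3,650 applies.
Veteran's Credit: $105,700 is at or below the $129,300 threshold, so the full $7,150 applies.
Elderly Relief Credit: $105,700 is at or below the $128,200 threshold, so the full $10,270 applies.
Total: $7,980 + $3,650 + $7,150 + $10,270 = $29,050.

$29,050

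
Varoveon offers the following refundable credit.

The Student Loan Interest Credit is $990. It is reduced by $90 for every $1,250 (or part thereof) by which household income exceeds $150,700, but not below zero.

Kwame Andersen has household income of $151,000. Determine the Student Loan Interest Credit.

$900

Student Loan Interest Credit: income exceeds $150,700 by $300, which is 1 full-or-partial $1,250 increment; reduction = 1 × $90 = $90, leaving $900.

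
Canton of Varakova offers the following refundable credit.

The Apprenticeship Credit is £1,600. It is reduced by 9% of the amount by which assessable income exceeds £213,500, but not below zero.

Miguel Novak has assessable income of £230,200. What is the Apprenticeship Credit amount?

Apprenticeship Credit: 9% of the £16,700 excess over £213,500 is £1,503; credit = £1,600 − £1,503 = £97.

£97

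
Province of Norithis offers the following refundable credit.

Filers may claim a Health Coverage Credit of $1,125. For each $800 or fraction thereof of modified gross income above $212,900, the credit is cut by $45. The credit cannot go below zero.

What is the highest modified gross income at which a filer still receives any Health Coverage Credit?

After 24 increments the reduction is 24 × $45 = $1,080, leaving $45; one more increment wipes it out. Increment 24 ends at excess 24 × $800 = $19,200, so the highest qualifying income is $212,900 + $19,200 = $232,100.

$232,100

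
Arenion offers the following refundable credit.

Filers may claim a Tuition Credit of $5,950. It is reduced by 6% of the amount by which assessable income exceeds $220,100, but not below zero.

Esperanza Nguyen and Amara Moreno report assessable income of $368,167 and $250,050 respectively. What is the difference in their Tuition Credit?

Esperanza ($368,167): Tuition Credit: 6% of the $148,067 excess over $220,100 is $8,884.02 ≥ base, so the credit is $0.
Amara ($250,050): Tuition Credit: 6% of the $29,950 excess over $220,100 is $1,797; credit = $5,950 − $1,797 = $4,153.
Difference: |$0 − $4,153| = $4,153.

$4,153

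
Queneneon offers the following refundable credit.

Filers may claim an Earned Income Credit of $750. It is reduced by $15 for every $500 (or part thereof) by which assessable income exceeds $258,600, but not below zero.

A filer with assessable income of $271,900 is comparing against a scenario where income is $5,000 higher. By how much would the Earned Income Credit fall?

$150

At $271,900 — income exceeds $258,600 by $13,300, which is 27 full-or-partial $500 increments; reduction = 27 × $15 = $405, leaving $345.
At $276,900 — income exceeds $258,600 by $18,300, which is 37 full-or-partial $500 increments; reduction = 37 × $15 = $555, leaving $195.
Lost: $345 − $195 = $150.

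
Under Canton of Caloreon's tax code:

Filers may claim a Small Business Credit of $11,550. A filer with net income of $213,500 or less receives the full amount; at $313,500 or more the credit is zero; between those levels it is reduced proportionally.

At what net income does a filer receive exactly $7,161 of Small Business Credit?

$7,161 is 7,161/11,550 of the full $11,550, so 4,389/11,550 of the $100,000 range has been used: income = $213,500 + $100,000 × 4,389/11,550 = $251,500.

$251,500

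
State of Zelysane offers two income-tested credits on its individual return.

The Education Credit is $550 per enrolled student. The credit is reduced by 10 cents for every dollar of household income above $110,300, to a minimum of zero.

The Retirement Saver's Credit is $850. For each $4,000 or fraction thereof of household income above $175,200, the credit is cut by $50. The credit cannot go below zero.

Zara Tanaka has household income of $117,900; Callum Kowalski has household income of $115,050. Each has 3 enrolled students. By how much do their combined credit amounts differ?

Zara ($117,900): Education Credit: base = 3 × $550 = $1,650. 10% of the $7,600 excess over $110,300 is $760; credit = $1,650 − $760 = $890. Retirement Saver's Credit: $117,900 is at or below the $175,200 threshold, so the full $850 applies. total $890 + $850 = $1,740
Callum ($115,050): Education Credit: base = 3 × $550 = $1,650. 10% of the $4,750 excess over $110,300 is $475; credit = $1,650 − $475 = $1,175. Retirement Saver's Credit: $115,050 is at or below the $175,200 threshold, so the full $850 applies. total $1,175 + $850 = $2,025
Difference: |$1,740 − $2,025| = $285.

$285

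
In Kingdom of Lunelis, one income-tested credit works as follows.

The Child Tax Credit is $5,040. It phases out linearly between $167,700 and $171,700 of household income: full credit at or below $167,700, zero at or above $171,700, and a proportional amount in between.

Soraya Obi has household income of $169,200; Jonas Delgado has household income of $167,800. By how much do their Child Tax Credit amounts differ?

$1,764

Soraya ($169,200): Child Tax Credit: $169,200 is $1,500 into a $4,000 phase-out range, leaving 2,500/4,000 of the credit: $5,040 × 2,500/4,000 = $3,150.
Jonas ($167,800): Child Tax Credit: $167,800 is $100 into a $4,000 phase-out range, leaving 3,900/4,000 of the credit: $5,040 × 3,900/4,000 = $4,914.
Difference: |$3,150 − $4,914| = $1,764.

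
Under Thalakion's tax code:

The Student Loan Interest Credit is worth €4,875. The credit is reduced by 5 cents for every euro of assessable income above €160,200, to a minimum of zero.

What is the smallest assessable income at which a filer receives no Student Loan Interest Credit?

The credit falls by 5% of each euro above €160,200, so it reaches zero when the excess is €4,875 / 5% = €97,500: income = €160,200 + €97,500 = €257,700.

€257,700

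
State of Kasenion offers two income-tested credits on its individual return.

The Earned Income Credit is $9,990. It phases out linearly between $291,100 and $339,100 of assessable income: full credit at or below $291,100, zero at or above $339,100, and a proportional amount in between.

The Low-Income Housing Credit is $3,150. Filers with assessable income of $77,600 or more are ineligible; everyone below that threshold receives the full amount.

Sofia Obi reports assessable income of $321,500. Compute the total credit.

$3,663

Earned Income Credit: $321,500 is $30,400 into a $48,000 phase-out range, leaving 17,600/48,000 of the credit: $9,990 × 17,600/48,000 = $3,663.
Low-Income Housing Credit: $321,500 meets or exceeds the $77,600 cutoff, so the credit is $0.
Total: $3,663 + $0 = $3,663.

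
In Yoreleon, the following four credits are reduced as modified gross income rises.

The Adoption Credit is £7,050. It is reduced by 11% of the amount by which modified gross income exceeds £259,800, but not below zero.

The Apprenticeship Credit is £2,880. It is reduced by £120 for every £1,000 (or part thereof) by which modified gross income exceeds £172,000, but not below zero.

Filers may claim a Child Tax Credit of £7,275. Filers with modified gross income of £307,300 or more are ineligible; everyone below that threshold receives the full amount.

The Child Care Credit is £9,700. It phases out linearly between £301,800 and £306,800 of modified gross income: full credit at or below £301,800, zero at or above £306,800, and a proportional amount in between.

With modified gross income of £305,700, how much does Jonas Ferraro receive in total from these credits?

£11,410

Adoption Credit: 11% of the £45,900 excess over £259,800 is £5,049; credit = £7,050 − £5,049 = £2,001.
Apprenticeship Credit: income exceeds £172,000 by £133,700 → 134 increments × £120 = £16,080 ≥ base, so the credit is £0.
Child Tax Credit: £305,700 is below the £307,300 cutoff, so the full £7,275 applies.
Child Care Credit: £305,700 is £3,900 into a £5,000 phase-out range, leaving 1,100/5,000 of the credit: £9,700 × 1,100/5,000 = £2,134.
Total: £2,001 + £0 + £7,275 + £2,134 = £11,410.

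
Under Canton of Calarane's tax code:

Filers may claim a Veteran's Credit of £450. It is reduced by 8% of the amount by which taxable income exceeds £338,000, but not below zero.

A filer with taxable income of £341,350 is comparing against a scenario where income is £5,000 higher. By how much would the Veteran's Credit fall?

At £341,350 — 8% of the £3,350 excess over £338,000 is £268; credit = £450 − £268 = £182.
At £346,350 — 8% of the £8,350 excess over £338,000 is £668 ≥ base, so the credit is £0.
Lost: £182 − £0 = £182.

£182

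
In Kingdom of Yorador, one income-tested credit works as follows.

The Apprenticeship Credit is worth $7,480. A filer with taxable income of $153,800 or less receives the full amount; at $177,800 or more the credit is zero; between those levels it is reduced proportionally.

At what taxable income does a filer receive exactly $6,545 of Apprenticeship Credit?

$156,800

$6,545 is 6,545/7,480 of the full $7,480, so 935/7,480 of the $24,000 range has been used: income = $153,800 + $24,000 × 935/7,480 = $156,800.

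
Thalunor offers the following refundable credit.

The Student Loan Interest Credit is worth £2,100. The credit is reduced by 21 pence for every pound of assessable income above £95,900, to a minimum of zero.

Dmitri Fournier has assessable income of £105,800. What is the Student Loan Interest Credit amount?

Student Loan Interest Credit: 21% of the £9,900 excess over £95,900 is £2,079; credit = £2,100 − £2,079 = £21.

£21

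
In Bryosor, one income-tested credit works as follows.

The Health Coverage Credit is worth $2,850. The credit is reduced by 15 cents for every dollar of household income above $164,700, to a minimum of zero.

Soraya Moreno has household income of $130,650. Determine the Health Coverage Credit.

$2,850

Health Coverage Credit: $130,650 is at or below the $164,700 threshold, so the full $2,850 applies.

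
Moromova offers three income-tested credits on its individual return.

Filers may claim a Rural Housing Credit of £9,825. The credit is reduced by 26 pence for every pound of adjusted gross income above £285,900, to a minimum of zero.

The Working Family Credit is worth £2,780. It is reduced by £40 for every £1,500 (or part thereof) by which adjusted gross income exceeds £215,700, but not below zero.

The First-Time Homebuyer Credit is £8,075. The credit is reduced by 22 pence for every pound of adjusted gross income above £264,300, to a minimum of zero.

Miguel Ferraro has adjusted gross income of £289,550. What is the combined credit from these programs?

Rural Housing Credit: 26% of the £3,650 excess over £285,900 is £949; credit = £9,825 − £949 = £8,876.
Working Family Credit: income exceeds £215,700 by £73,850, which is 50 full-or-partial £1,500 increments; reduction = 50 × £40 = £2,000, leaving £780.
First-Time Homebuyer Credit: 22% of the £25,250 excess over £264,300 is £5,555; credit = £8,075 − £5,555 = £2,520.
Total: £8,876 + £780 + £2,520 = £12,176.

£12,176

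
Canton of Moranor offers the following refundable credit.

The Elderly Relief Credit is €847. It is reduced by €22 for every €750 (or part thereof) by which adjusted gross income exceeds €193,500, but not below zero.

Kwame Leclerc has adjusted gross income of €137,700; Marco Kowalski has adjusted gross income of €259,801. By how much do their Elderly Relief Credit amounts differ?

Kwame (€137,700): Elderly Relief Credit: €137,700 is at or below the €193,500 threshold, so the full €847 applies.
Marco (€259,801): Elderly Relief Credit: income exceeds €193,500 by €66,301 → 89 increments × €22 = €1,958 ≥ base, so the credit is €0.
Difference: |€847 − €0| = €847.

€847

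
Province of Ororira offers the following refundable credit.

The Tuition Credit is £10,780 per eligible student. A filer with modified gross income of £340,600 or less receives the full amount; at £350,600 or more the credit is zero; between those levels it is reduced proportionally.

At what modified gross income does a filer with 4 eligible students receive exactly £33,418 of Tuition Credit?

£342,850

Full credit = 4 × £10,780 = £43,120.
£33,418 is 33,418/43,120 of the full £43,120, so 9,702/43,120 of the £10,000 range has been used: income = £340,600 + £10,000 × 9,702/43,120 = £342,850.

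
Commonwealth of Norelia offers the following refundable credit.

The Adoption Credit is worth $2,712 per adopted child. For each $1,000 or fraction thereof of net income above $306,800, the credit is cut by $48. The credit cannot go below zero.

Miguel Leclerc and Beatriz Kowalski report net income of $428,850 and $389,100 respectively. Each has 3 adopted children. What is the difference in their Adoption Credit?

Miguel ($428,850): Adoption Credit: base = 3 × $2,712 = $8,136. income exceeds $306,800 by $122,050, which is 123 full-or-partial $1,000 increments; reduction = 123 × $48 = $5,904, leaving $2,232.
Beatriz ($389,100): Adoption Credit: base = 3 × $2,712 = $8,136. income exceeds $306,800 by $82,300, which is 83 full-or-partial $1,000 increments; reduction = 83 × $48 = $3,984, leaving $4,152.
Difference: |$2,232 − $4,152| = $1,920.

$1,920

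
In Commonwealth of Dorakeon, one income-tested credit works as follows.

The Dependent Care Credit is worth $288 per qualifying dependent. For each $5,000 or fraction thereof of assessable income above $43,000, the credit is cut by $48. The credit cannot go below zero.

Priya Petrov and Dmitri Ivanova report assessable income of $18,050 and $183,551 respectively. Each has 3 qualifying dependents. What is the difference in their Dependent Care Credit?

Priya ($18,050): Dependent Care Credit: base = 3 × $288 = $864. $18,050 is at or below the $43,000 threshold, so the full $864 applies.
Dmitri ($183,551): Dependent Care Credit: base = 3 × $288 = $864. income exceeds $43,000 by $140,551 → 29 increments × $48 = $1,392 ≥ base, so the credit is $0.
Difference: |$864 − $0| = $864.

$864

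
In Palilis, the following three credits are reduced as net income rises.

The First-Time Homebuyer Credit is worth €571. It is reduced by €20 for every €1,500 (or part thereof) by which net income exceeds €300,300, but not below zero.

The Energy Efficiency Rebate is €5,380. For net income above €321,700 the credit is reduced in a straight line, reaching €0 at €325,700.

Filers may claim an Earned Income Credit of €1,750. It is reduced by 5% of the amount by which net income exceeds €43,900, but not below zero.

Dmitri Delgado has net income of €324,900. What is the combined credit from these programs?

€1,307

First-Time Homebuyer Credit: income exceeds €300,300 by €24,600, which is 17 full-or-partial €1,500 increments; reduction = 17 × €20 = €340, leaving €231.
Energy Efficiency Rebate: €324,900 is €3,200 into a €4,000 phase-out range, leaving 800/4,000 of the credit: €5,380 × 800/4,000 = €1,076.
Earned Income Credit: 5% of the €281,000 excess over €43,900 is €14,050 ≥ base, so the credit is €0.
Total: €231 + €1,076 + €0 = €1,307.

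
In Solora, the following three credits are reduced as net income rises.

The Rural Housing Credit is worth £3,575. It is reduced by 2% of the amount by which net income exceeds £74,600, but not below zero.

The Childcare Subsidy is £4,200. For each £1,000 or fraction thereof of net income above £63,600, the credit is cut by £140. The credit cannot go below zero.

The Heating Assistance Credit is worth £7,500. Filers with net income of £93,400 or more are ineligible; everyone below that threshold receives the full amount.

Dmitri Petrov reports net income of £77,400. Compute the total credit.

£13,259

Rural Housing Credit: 2% of the £2,800 excess over £74,600 is £56; credit = £3,575 − £56 = £3,519.
Childcare Subsidy: income exceeds £63,600 by £13,800, which is 14 full-or-partial £1,000 increments; reduction = 14 × £140 = £1,960, leaving £2,240.
Heating Assistance Credit: £77,400 is below the £93,400 cutoff, so the full £7,500 applies.
Total: £3,519 + £2,240 + £7,500 = £13,259.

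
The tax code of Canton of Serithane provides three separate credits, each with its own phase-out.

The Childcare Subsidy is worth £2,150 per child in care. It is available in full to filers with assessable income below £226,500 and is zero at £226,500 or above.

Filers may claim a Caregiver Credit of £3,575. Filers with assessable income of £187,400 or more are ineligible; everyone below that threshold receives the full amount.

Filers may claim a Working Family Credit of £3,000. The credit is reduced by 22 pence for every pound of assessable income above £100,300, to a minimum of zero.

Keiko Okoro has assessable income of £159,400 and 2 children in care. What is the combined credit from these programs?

Childcare Subsidy: base = 2 × £2,150 = £4,300. £159,400 is below the £226,500 cutoff, so the full £4,300 applies.
Caregiver Credit: £159,400 is below the £187,400 cutoff, so the full £3,575 applies.
Working Family Credit: 22% of the £59,100 excess over £100,300 is £13,002 ≥ base, so the credit is £0.
Total: £4,300 + £3,575 + £0 = £7,875.

£7,875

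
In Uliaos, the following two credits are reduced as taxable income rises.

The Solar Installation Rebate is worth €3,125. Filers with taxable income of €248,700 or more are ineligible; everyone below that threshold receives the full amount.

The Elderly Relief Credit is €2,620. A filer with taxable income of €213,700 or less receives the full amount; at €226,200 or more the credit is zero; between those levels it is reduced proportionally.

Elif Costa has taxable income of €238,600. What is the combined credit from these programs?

Solar Installation Rebate: €238,600 is below the €248,700 cutoff, so the full €3,125 applies.
Elderly Relief Credit: €238,600 is at or above €226,200, so the credit is €0.
Total: €3,125 + €0 = €3,125.

€3,125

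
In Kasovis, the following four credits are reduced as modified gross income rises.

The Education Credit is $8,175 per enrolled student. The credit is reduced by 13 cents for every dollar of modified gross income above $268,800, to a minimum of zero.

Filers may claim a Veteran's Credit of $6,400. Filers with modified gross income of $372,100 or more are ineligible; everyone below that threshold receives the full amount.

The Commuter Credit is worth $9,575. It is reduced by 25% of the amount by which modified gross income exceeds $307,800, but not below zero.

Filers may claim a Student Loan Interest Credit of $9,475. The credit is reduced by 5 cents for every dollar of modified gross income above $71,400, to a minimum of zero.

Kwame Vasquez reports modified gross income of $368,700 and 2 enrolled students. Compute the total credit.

Education Credit: base = 2 × $8,175 = $16,350. 13% of the $99,900 excess over $268,800 is $12,987; credit = $16,350 − $12,987 = $3,363.
Veteran's Credit: $368,700 is below the $372,100 cutoff, so the full $6,400 applies.
Commuter Credit: 25% of the $60,900 excess over $307,800 is $15,225 ≥ base, so the credit is $0.
Student Loan Interest Credit: 5% of the $297,300 excess over $71,400 is $14,865 ≥ base, so the credit is $0.
Total: $3,363 + $6,400 + $0 + $0 = $9,763.

$9,763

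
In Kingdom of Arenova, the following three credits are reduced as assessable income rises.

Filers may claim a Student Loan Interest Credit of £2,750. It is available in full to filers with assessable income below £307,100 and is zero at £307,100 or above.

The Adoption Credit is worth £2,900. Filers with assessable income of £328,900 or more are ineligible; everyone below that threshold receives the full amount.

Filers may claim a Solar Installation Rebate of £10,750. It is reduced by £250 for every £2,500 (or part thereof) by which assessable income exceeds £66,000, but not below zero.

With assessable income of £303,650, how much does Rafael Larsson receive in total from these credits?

Student Loan Interest Credit: £303,650 is below the £307,100 cutoff, so the full £2,750 applies.
Adoption Credit: £303,650 is below the £328,900 cutoff, so the full £2,900 applies.
Solar Installation Rebate: income exceeds £66,000 by £237,650 → 96 increments × £250 = £24,000 ≥ base, so the credit is £0.
Total: £2,750 + £2,900 + £0 = £5,650.

£5,650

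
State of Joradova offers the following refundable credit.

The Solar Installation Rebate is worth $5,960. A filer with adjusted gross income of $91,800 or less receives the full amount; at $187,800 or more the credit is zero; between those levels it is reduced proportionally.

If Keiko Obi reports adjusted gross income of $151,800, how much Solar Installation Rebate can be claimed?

Solar Installation Rebate: $151,800 is $60,000 into a $96,000 phase-out range, leaving 36,000/96,000 of the credit: $5,960 × 36,000/96,000 = $2,235.

$2,235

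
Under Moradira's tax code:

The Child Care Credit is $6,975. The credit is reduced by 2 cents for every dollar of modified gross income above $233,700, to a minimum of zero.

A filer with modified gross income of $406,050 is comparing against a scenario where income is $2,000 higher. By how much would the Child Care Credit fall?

$40

At $406,050 — 2% of the $172,350 excess over $233,700 is $3,447; credit = $6,975 − $3,447 = $3,528.
At $408,050 — 2% of the $174,350 excess over $233,700 is $3,487; credit = $6,975 − $3,487 = $3,488.
Lost: $3,528 − $3,488 = $40.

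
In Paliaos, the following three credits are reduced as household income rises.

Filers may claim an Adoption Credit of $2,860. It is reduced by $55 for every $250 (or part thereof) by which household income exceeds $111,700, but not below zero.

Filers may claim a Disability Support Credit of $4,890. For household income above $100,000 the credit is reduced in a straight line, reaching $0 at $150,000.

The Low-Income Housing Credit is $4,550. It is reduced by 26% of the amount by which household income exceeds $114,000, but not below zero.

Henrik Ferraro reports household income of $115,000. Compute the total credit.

$9,803

Adoption Credit: income exceeds $111,700 by $3,300, which is 14 full-or-partial $250 increments; reduction = 14 × $55 = $770, leaving $2,090.
Disability Support Credit: $115,000 is $15,000 into a $50,000 phase-out range, leaving 35,000/50,000 of the credit: $4,890 × 35,000/50,000 = $3,423.
Low-Income Housing Credit: 26% of the $1,000 excess over $114,000 is $260; credit = $4,550 − $260 = $4,290.
Total: $2,090 + $3,423 + $4,290 = $9,803.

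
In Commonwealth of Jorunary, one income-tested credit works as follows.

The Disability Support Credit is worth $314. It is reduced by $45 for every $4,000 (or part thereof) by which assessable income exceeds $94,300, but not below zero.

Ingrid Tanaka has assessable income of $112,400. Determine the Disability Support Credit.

Disability Support Credit: income exceeds $94,300 by $18,100, which is 5 full-or-partial $4,000 increments; reduction = 5 × $45 = $225, leaving $89.

$89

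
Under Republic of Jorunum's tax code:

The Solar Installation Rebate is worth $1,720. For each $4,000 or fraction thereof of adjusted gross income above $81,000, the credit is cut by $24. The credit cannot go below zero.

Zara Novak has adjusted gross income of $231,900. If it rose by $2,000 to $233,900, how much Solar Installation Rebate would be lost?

$24

At $231,900 — income exceeds $81,000 by $150,900, which is 38 full-or-partial $4,000 increments; reduction = 38 × $24 = $912, leaving $808.
At $233,900 — income exceeds $81,000 by $152,900, which is 39 full-or-partial $4,000 increments; reduction = 39 × $24 = $936, leaving $784.
Lost: $808 − $784 = $24.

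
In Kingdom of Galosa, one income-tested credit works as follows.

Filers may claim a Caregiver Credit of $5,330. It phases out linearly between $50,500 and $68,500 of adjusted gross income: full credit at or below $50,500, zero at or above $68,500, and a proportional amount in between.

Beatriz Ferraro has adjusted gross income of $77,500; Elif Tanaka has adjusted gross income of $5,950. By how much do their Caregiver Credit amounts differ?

Beatriz ($77,500): Caregiver Credit: $77,500 is at or above $68,500, so the credit is $0.
Elif ($5,950): Caregiver Credit: $5,950 is at or below the $50,500 threshold, so the full $5,330 applies.
Difference: |$0 − $5,330| = $5,330.

$5,330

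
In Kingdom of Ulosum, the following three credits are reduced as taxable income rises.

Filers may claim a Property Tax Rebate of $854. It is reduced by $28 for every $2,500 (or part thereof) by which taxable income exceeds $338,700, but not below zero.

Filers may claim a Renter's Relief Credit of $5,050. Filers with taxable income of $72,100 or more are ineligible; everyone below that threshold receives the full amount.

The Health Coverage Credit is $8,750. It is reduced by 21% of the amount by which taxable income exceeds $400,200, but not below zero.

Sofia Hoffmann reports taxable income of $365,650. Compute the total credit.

Property Tax Rebate: income exceeds $338,700 by $26,950, which is 11 full-or-partial $2,500 increments; reduction = 11 × $28 = $308, leaving $546.
Renter's Relief Credit: $365,650 meets or exceeds the $72,100 cutoff, so the credit is $0.
Health Coverage Credit: $365,650 is at or below the $400,200 threshold, so the full $8,750 applies.
Total: $546 + $0 + $8,750 = $9,296.

$9,296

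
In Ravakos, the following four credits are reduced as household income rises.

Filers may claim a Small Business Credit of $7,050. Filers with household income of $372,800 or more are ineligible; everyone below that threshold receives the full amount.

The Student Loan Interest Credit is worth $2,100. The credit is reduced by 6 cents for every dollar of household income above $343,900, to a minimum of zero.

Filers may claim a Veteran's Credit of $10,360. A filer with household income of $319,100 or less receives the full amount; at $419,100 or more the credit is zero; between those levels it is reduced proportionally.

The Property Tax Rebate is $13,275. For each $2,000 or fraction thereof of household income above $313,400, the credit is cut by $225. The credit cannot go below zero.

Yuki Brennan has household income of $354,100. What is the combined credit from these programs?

Small Business Credit: $354,100 is below the $372,800 cutoff, so the full $7,050 applies.
Student Loan Interest Credit: 6% of the $10,200 excess over $343,900 is $612; credit = $2,100 − $612 = $1,488.
Veteran's Credit: $354,100 is $35,000 into a $100,000 phase-out range, leaving 65,000/100,000 of the credit: $10,360 × 65,000/100,000 = $6,734.
Property Tax Rebate: income exceeds $313,400 by $40,700, which is 21 full-or-partial $2,000 increments; reduction = 21 × $225 = $4,725, leaving $8,550.
Total: $7,050 + $1,488 + $6,734 + $8,550 = $23,822.

$23,822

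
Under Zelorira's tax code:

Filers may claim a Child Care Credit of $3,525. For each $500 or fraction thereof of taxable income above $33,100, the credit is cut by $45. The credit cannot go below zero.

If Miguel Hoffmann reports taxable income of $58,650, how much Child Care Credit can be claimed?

Child Care Credit: income exceeds $33,100 by $25,550, which is 52 full-or-partial $500 increments; reduction = 52 × $45 = $2,340, leaving $1,185.

$1,185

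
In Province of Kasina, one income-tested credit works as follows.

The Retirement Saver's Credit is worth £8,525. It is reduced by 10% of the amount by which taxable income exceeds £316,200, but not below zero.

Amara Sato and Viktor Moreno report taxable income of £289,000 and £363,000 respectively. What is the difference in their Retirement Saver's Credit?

£4,680

Amara (£289,000): Retirement Saver's Credit: £289,000 is at or below the £316,200 threshold, so the full £8,525 applies.
Viktor (£363,000): Retirement Saver's Credit: 10% of the £46,800 excess over £316,200 is £4,680; credit = £8,525 − £4,680 = £3,845.
Difference: |£8,525 − £3,845| = £4,680.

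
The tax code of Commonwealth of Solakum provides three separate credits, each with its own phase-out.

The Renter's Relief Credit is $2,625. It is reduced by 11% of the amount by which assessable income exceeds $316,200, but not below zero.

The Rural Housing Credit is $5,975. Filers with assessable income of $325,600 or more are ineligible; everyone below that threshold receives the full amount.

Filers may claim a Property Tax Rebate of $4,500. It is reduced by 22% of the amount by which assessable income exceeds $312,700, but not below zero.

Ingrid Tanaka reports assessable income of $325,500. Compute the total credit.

Renter's Relief Credit: 11% of the $9,300 excess over $316,200 is $1,023; credit = $2,625 − $1,023 = $1,602.
Rural Housing Credit: $325,500 is below the $325,600 cutoff, so the full $5,975 applies.
Property Tax Rebate: 22% of the $12,800 excess over $312,700 is $2,816; credit = $4,500 − $2,816 = $1,684.
Total: $1,602 + $5,975 + $1,684 = $9,261.

$9,261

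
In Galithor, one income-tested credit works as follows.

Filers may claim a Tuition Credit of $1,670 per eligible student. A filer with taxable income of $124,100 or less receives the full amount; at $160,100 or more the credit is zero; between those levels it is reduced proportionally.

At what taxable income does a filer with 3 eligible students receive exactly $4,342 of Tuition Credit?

$128,900

Full credit = 3 × $1,670 = $5,010.
$4,342 is 4,342/5,010 of the full $5,010, so 668/5,010 of the $36,000 range has been used: income = $124,100 + $36,000 × 668/5,010 = $128,900.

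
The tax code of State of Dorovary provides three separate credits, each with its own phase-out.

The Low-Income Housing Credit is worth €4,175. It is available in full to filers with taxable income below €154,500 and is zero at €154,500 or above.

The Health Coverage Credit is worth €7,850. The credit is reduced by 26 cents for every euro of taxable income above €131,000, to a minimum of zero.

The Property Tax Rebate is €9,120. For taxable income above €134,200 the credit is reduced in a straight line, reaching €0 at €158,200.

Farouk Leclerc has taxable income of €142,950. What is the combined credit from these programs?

€14,713

Low-Income Housing Credit: €142,950 is below the €154,500 cutoff, so the full €4,175 applies.
Health Coverage Credit: 26% of the €11,950 excess over €131,000 is €3,107; credit = €7,850 − €3,107 = €4,743.
Property Tax Rebate: €142,950 is €8,750 into a €24,000 phase-out range, leaving 15,250/24,000 of the credit: €9,120 × 15,250/24,000 = €5,795.
Total: €4,175 + €4,743 + €5,795 = €14,713.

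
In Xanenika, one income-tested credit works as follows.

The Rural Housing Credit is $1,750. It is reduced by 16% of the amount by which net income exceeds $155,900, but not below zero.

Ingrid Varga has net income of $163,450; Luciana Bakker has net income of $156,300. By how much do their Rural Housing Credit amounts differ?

Ingrid ($163,450): Rural Housing Credit: 16% of the $7,550 excess over $155,900 is $1,208; credit = $1,750 − $1,208 = $542.
Luciana ($156,300): Rural Housing Credit: 16% of the $400 excess over $155,900 is $64; credit = $1,750 − $64 = $1,686.
Difference: |$542 − $1,686| = $1,144.

$1,144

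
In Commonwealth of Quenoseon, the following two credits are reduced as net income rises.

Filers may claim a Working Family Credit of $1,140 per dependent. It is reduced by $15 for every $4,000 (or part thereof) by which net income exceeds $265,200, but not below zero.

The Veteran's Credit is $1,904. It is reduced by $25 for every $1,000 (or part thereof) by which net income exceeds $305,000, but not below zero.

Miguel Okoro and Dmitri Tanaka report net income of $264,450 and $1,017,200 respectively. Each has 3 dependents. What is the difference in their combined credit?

$4,724

Miguel ($264,450): Working Family Credit: base = 3 × $1,140 = $3,420. $264,450 is at or below the $265,200 threshold, so the full $3,420 applies. Veteran's Credit: $264,450 is at or below the $305,000 threshold, so the full $1,904 applies. total $3,420 + $1,904 = $5,324
Dmitri ($1,017,200): Working Family Credit: base = 3 × $1,140 = $3,420. income exceeds $265,200 by $752,000, which is 188 full-or-partial $4,000 increments; reduction = 188 × $15 = $2,820, leaving $600. Veteran's Credit: income exceeds $305,000 by $712,200 → 713 increments × $25 = $17,825 ≥ base, so the credit is $0. total $600 + $0 = $600
Difference: |$5,324 − $600| = $4,724.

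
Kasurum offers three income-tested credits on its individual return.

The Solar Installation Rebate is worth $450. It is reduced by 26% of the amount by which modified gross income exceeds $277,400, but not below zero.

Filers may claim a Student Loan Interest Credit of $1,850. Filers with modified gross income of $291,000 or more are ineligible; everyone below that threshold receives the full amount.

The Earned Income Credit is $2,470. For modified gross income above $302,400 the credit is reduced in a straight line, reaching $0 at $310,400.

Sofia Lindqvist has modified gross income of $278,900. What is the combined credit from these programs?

$4,380

Solar Installation Rebate: 26% of the $1,500 excess over $277,400 is $390; credit = $450 − $390 = $60.
Student Loan Interest Credit: $278,900 is below the $291,000 cutoff, so the full $1,850 applies.
Earned Income Credit: $278,900 is at or below the $302,400 threshold, so the full $2,470 applies.
Total: $60 + $1,850 + $2,470 = $4,380.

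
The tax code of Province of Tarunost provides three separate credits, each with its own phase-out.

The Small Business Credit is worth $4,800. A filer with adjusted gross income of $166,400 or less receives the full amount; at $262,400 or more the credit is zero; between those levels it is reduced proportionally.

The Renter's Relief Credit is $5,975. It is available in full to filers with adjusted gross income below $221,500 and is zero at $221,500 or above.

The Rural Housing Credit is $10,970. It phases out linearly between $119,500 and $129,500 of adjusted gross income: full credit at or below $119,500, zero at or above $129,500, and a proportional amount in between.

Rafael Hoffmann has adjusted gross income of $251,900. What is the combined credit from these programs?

$525

Small Business Credit: $251,900 is $85,500 into a $96,000 phase-out range, leaving 10,500/96,000 of the credit: $4,800 × 10,500/96,000 = $525.
Renter's Relief Credit: $251,900 meets or exceeds the $221,500 cutoff, so the credit is $0.
Rural Housing Credit: $251,900 is at or above $129,500, so the credit is $0.
Total: $525 + $0 + $0 = $525.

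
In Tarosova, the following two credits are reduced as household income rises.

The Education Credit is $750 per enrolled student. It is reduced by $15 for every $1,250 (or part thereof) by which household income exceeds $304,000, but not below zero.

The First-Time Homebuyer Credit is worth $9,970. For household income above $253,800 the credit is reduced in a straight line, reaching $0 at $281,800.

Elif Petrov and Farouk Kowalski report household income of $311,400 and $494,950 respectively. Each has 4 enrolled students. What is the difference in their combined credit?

$2,205

Elif ($311,400): Education Credit: base = 4 × $750 = $3,000. income exceeds $304,000 by $7,400, which is 6 full-or-partial $1,250 increments; reduction = 6 × $15 = $90, leaving $2,910. First-Time Homebuyer Credit: $311,400 is at or above $281,800, so the credit is $0. total $2,910 + $0 = $2,910
Farouk ($494,950): Education Credit: base = 4 × $750 = $3,000. income exceeds $304,000 by $190,950, which is 153 full-or-partial $1,250 increments; reduction = 153 × $15 = $2,295, leaving $705. First-Time Homebuyer Credit: $494,950 is at or above $281,800, so the credit is $0. total $705 + $0 = $705
Difference: |$2,910 − $705| = $2,205.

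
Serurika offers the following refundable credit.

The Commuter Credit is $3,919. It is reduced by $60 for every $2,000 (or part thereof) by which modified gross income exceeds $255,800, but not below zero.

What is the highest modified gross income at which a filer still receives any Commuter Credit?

$385,800

After 65 increments the reduction is 65 × $60 = $3,900, leaving $19; one more increment wipes it out. Increment 65 ends at excess 65 × $2,000 = $130,000, so the highest qualifying income is $255,800 + $130,000 = $385,800.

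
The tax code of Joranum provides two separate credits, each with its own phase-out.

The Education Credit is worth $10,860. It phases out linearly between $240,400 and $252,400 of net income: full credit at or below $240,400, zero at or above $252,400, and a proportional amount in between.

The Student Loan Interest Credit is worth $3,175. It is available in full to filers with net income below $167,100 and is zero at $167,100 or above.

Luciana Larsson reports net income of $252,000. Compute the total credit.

Education Credit: $252,000 is $11,600 into a $12,000 phase-out range, leaving 400/12,000 of the credit: $10,860 × 400/12,000 = $362.
Student Loan Interest Credit: $252,000 meets or exceeds the $167,100 cutoff, so the credit is $0.
Total: $362 + $0 = $362.

$362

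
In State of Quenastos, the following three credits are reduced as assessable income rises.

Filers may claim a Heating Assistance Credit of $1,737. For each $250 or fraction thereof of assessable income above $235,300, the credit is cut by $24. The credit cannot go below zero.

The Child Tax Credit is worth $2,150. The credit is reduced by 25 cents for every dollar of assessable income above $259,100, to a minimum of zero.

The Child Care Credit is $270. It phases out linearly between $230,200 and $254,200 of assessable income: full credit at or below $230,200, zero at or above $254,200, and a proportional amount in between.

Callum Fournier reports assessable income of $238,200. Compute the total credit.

$3,779

Heating Assistance Credit: income exceeds $235,300 by $2,900, which is 12 full-or-partial $250 increments; reduction = 12 × $24 = $288, leaving $1,449.
Child Tax Credit: $238,200 is at or below the $259,100 threshold, so the full $2,150 applies.
Child Care Credit: $238,200 is $8,000 into a $24,000 phase-out range, leaving 16,000/24,000 of the credit: $270 × 16,000/24,000 = $180.
Total: $1,449 + $2,150 + $180 = $3,779.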